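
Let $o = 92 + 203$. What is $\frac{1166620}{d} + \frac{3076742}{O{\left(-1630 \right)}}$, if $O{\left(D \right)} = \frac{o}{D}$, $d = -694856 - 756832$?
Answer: $- \frac{52002468086867}{3058914} \approx -1.7 \cdot 10^{7}$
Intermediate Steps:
$o = 295$
$d = -1451688$ ($d = -694856 - 756832 = -1451688$)
$O{\left(D \right)} = \frac{295}{D}$
$\frac{1166620}{d} + \frac{3076742}{O{\left(-1630 \right)}} = \frac{1166620}{-1451688} + \frac{3076742}{295 \frac{1}{-1630}} = 1166620 \left(- \frac{1}{1451688}\right) + \frac{3076742}{295 \left(- \frac{1}{1630}\right)} = - \frac{41665}{51846} + \frac{3076742}{- \frac{59}{326}} = - \frac{41665}{51846} + 3076742 \left(- \frac{326}{59}\right) = - \frac{41665}{51846} - \frac{1003017892}{59} = - \frac{52002468086867}{3058914}$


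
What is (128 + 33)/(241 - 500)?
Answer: -23/37 ≈ -0.62162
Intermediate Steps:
(128 + 33)/(241 - 500) = 161/(-259) = 161*(-1/259) = -23/37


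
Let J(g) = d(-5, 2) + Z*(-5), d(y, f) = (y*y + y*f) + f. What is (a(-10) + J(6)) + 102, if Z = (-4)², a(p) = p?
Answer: 29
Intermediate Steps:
d(y, f) = f + y² + f*y (d(y, f) = (y² + f*y) + f = f + y² + f*y)
Z = 16
J(g) = -63 (J(g) = (2 + (-5)² + 2*(-5)) + 16*(-5) = (2 + 25 - 10) - 80 = 17 - 80 = -63)
(a(-10) + J(6)) + 102 = (-10 - 63) + 102 = -73 + 102 = 29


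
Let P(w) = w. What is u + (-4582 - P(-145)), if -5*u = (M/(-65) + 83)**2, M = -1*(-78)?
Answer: -721906/125 ≈ -5775.3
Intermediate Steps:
M = 78
u = -167281/125 (u = -(78/(-65) + 83)**2/5 = -(78*(-1/65) + 83)**2/5 = -(-6/5 + 83)**2/5 = -(409/5)**2/5 = -1/5*167281/25 = -167281/125 ≈ -1338.2)
u + (-4582 - P(-145)) = -167281/125 + (-4582 - 1*(-145)) = -167281/125 + (-4582 + 145) = -167281/125 - 4437 = -721906/125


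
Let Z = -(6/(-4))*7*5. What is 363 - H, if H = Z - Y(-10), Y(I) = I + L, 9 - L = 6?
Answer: 607/2 ≈ 303.50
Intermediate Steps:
L = 3 (L = 9 - 1*6 = 9 - 6 = 3)
Y(I) = 3 + I (Y(I) = I + 3 = 3 + I)
Z = 105/2 (Z = -(6*(-1/4))*7*5 = -(-3/2*7)*5 = -(-21)*5/2 = -1*(-105/2) = 105/2 ≈ 52.500)
H = 119/2 (H = 105/2 - (3 - 10) = 105/2 - 1*(-7) = 105/2 + 7 = 119/2 ≈ 59.500)
363 - H = 363 - 1*119/2 = 363 - 119/2 = 607/2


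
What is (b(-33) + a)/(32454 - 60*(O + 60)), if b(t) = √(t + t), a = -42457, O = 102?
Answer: -42457/22734 + I*√66/22734 ≈ -1.8676 + 0.00035735*I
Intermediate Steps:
b(t) = √2*√t (b(t) = √(2*t) = √2*√t)
(b(-33) + a)/(32454 - 60*(O + 60)) = (√2*√(-33) - 42457)/(32454 - 60*(102 + 60)) = (√2*(I*√33) - 42457)/(32454 - 60*162) = (I*√66 - 42457)/(32454 - 9720) = (-42457 + I*√66)/22734 = (-42457 + I*√66)*(1/22734) = -42457/22734 + I*√66/22734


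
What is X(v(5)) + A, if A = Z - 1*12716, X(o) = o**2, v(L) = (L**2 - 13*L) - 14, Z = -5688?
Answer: -15488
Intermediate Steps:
v(L) = -14 + L**2 - 13*L
A = -18404 (A = -5688 - 1*12716 = -5688 - 12716 = -18404)
X(v(5)) + A = (-14 + 5**2 - 13*5)**2 - 18404 = (-14 + 25 - 65)**2 - 18404 = (-54)**2 - 18404 = 2916 - 18404 = -15488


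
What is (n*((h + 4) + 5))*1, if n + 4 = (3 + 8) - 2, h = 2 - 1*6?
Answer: 25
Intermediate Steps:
h = -4 (h = 2 - 6 = -4)
n = 5 (n = -4 + ((3 + 8) - 2) = -4 + (11 - 2) = -4 + 9 = 5)
(n*((h + 4) + 5))*1 = (5*((-4 + 4) + 5))*1 = (5*(0 + 5))*1 = (5*5)*1 = 25*1 = 25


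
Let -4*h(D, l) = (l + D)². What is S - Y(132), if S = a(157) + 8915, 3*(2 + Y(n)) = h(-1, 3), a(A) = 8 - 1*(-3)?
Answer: 26785/3 ≈ 8928.3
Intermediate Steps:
h(D, l) = -(D + l)²/4 (h(D, l) = -(l + D)²/4 = -(D + l)²/4)
a(A) = 11 (a(A) = 8 + 3 = 11)
Y(n) = -7/3 (Y(n) = -2 + (-(-1 + 3)²/4)/3 = -2 + (-¼*2²)/3 = -2 + (-¼*4)/3 = -2 + (⅓)*(-1) = -2 - ⅓ = -7/3)
S = 8926 (S = 11 + 8915 = 8926)
S - Y(132) = 8926 - 1*(-7/3) = 8926 + 7/3 = 26785/3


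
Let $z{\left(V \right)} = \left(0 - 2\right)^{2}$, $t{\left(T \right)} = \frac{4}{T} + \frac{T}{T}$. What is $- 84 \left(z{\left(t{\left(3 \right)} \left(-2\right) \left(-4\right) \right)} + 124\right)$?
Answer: $-10752$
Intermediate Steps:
$t{\left(T \right)} = 1 + \frac{4}{T}$ ($t{\left(T \right)} = \frac{4}{T} + 1 = 1 + \frac{4}{T}$)
$z{\left(V \right)} = 4$ ($z{\left(V \right)} = \left(-2\right)^{2} = 4$)
$- 84 \left(z{\left(t{\left(3 \right)} \left(-2\right) \left(-4\right) \right)} + 124\right) = - 84 \left(4 + 124\right) = \left(-84\right) 128 = -10752$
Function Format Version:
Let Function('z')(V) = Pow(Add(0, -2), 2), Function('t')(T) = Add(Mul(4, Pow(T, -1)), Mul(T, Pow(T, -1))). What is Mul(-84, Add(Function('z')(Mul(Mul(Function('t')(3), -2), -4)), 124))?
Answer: -10752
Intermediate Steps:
Function('t')(T) = Add(1, Mul(4, Pow(T, -1))) (Function('t')(T) = Add(Mul(4, Pow(T, -1)), 1) = Add(1, Mul(4, Pow(T, -1))))
Function('z')(V) = 4 (Function('z')(V) = Pow(-2, 2) = 4)
Mul(-84, Add(Function('z')(Mul(Mul(Function('t')(3), -2), -4)), 124)) = Mul(-84, Add(4, 124)) = Mul(-84, 128) = -10752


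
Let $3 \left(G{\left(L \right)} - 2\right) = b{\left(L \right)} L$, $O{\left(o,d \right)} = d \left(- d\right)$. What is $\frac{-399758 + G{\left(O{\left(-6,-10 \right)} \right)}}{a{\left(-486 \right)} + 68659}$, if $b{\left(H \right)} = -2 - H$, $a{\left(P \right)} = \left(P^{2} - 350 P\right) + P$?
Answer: $- \frac{41692}{49083} \approx -0.84942$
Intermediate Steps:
$a{\left(P \right)} = P^{2} - 349 P$
$O{\left(o,d \right)} = - d^{2}$
$G{\left(L \right)} = 2 + \frac{L \left(-2 - L\right)}{3}$ ($G{\left(L \right)} = 2 + \frac{\left(-2 - L\right) L}{3} = 2 + \frac{L \left(-2 - L\right)}{3}$)
$\frac{-399758 + G{\left(O{\left(-6,-10 \right)} \right)}}{a{\left(-486 \right)} + 68659} = \frac{-399758 + \left(2 - \frac{- \left(-10\right)^{2} \left(2 - \left(-10\right)^{2}\right)}{3}\right)}{- 486 \left(-349 - 486\right) + 68659} = \frac{-399758 + \left(2 - \frac{\left(-1\right) 100 \left(2 - 100\right)}{3}\right)}{\left(-486\right) \left(-835\right) + 68659} = \frac{-399758 + \left(2 - - \frac{100 \left(2 - 100\right)}{3}\right)}{405810 + 68659} = \frac{-399758 + \left(2 - \left(- \frac{100}{3}\right) \left(-98\right)\right)}{474469} = \left(-399758 + \left(2 - \frac{9800}{3}\right)\right) \frac{1}{474469} = \left(-399758 - \frac{9794}{3}\right) \frac{1}{474469} = \left(- \frac{1209068}{3}\right) \frac{1}{474469} = - \frac{41692}{49083}$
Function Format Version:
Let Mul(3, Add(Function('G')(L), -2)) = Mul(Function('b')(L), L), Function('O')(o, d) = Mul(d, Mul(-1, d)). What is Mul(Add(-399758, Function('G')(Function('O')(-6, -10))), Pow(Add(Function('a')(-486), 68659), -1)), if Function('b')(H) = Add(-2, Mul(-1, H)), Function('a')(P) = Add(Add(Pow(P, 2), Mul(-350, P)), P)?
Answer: Rational(-41692, 49083) ≈ -0.84942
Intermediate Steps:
Function('a')(P) = Add(Pow(P, 2), Mul(-349, P))
Function('O')(o, d) = Mul(-1, Pow(d, 2))
Function('G')(L) = Add(2, Mul(Rational(1, 3), L, Add(-2, Mul(-1, L)))) (Function('G')(L) = Add(2, Mul(Rational(1, 3), Mul(Add(-2, Mul(-1, L)), L))) = Add(2, Mul(Rational(1, 3), Mul(L, Add(-2, Mul(-1, L))))) = Add(2, Mul(Rational(1, 3), L, Add(-2, Mul(-1, L)))))
Mul(Add(-399758, Function('G')(Function('O')(-6, -10))), Pow(Add(Function('a')(-486), 68659), -1)) = Mul(Add(-399758, Add(2, Mul(Rational(-1, 3), Mul(-1, Pow(-10, 2)), Add(2, Mul(-1, Pow(-10, 2)))))), Pow(Add(Mul(-486, Add(-349, -486)), 68659), -1)) = Mul(Add(-399758, Add(2, Mul(Rational(-1, 3), Mul(-1, 100), Add(2, Mul(-1, 100))))), Pow(Add(Mul(-486, -835), 68659), -1)) = Mul(Add(-399758, Add(2, Mul(Rational(-1, 3), -100, Add(2, -100)))), Pow(Add(405810, 68659), -1)) = Mul(Add(-399758, Add(2, Mul(Rational(-1, 3), -100, -98))), Pow(474469, -1)) = Mul(Add(-399758, Add(2, Rational(-9800, 3))), Rational(1, 474469)) = Mul(Add(-399758, Rational(-9794, 3)), Rational(1, 474469)) = Mul(Rational(-1209068, 3), Rational(1, 474469)) = Rational(-41692, 49083)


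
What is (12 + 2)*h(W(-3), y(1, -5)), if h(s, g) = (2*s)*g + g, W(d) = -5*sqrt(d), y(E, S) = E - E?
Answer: 0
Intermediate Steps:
y(E, S) = 0
h(s, g) = g + 2*g*s (h(s, g) = 2*g*s + g = g + 2*g*s)
(12 + 2)*h(W(-3), y(1, -5)) = (12 + 2)*(0*(1 + 2*(-5*I*sqrt(3)))) = 14*(0*(1 + 2*(-5*I*sqrt(3)))) = 14*(0*(1 - 10*I*sqrt(3))) = 14*0 = 0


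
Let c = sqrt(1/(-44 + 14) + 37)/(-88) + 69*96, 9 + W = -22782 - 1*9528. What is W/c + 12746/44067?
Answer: -2061758423228809234/449201018276695137 - 2844072*sqrt(33270)/10193591991211 ≈ -4.5899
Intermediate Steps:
W = -32319 (W = -9 + (-22782 - 1*9528) = -9 + (-22782 - 9528) = -9 - 32310 = -32319)
c = 6624 - sqrt(33270)/2640 (c = sqrt(1/(-30) + 37)*(-1/88) + 6624 = sqrt(-1/30 + 37)*(-1/88) + 6624 = sqrt(1109/30)*(-1/88) + 6624 = (sqrt(33270)/30)*(-1/88) + 6624 = -sqrt(33270)/2640 + 6624 = 6624 - sqrt(33270)/2640 ≈ 6623.9)
W/c + 12746/44067 = -32319/(6624 - sqrt(33270)/2640) + 12746/44067 = 12746/44067 - 32319/(6624 - sqrt(33270)/2640)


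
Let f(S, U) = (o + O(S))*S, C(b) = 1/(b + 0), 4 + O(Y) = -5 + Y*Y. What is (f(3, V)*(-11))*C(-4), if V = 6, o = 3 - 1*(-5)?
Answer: 66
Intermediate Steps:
o = 8 (o = 3 + 5 = 8)
O(Y) = -9 + Y² (O(Y) = -4 + (-5 + Y*Y) = -4 + (-5 + Y²) = -9 + Y²)
C(b) = 1/b
f(S, U) = S*(-1 + S²) (f(S, U) = (8 + (-9 + S²))*S = (-1 + S²)*S = S*(-1 + S²))
(f(3, V)*(-11))*C(-4) = ((3³ - 1*3)*(-11))/(-4) = ((27 - 3)*(-11))*(-¼) = (24*(-11))*(-¼) = -264*(-¼) = 66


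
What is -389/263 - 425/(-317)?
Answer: -11538/83371 ≈ -0.13839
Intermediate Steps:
-389/263 - 425/(-317) = -389*1/263 - 425*(-1/317) = -389/263 + 425/317 = -11538/83371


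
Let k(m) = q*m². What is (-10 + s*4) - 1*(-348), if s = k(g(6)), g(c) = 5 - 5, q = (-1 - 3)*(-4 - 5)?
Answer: 338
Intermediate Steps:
q = 36 (q = -4*(-9) = 36)
g(c) = 0
k(m) = 36*m²
s = 0 (s = 36*0² = 36*0 = 0)
(-10 + s*4) - 1*(-348) = (-10 + 0*4) - 1*(-348) = (-10 + 0) + 348 = -10 + 348 = 338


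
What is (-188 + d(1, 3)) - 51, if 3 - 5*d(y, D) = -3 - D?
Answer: -1186/5 ≈ -237.20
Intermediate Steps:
d(y, D) = 6/5 + D/5 (d(y, D) = 3/5 - (-3 - D)/5 = 3/5 + (3/5 + D/5) = 6/5 + D/5)
(-188 + d(1, 3)) - 51 = (-188 + (6/5 + (1/5)*3)) - 51 = (-188 + (6/5 + 3/5)) - 51 = (-188 + 9/5) - 51 = -931/5 - 51 = -1186/5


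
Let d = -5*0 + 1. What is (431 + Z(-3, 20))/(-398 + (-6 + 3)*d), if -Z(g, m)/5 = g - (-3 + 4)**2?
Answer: -451/401 ≈ -1.1247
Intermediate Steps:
d = 1 (d = 0 + 1 = 1)
Z(g, m) = 5 - 5*g (Z(g, m) = -5*(g - (-3 + 4)**2) = -5*(g - 1*1**2) = -5*(g - 1*1) = -5*(g - 1) = -5*(-1 + g) = 5 - 5*g)
(431 + Z(-3, 20))/(-398 + (-6 + 3)*d) = (431 + (5 - 5*(-3)))/(-398 + (-6 + 3)*1) = (431 + (5 + 15))/(-398 - 3*1) = (431 + 20)/(-398 - 3) = 451/(-401) = 451*(-1/401) = -451/401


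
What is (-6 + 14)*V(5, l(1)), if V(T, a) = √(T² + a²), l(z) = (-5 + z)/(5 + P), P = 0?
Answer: 8*√641/5 ≈ 40.509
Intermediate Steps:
l(z) = -1 + z/5 (l(z) = (-5 + z)/(5 + 0) = (-5 + z)/5 = (-5 + z)*(⅕) = -1 + z/5)
(-6 + 14)*V(5, l(1)) = (-6 + 14)*√(5² + (-1 + (⅕)*1)²) = 8*√(25 + (-1 + ⅕)²) = 8*√(25 + (-⅘)²) = 8*√(25 + 16/25) = 8*√(641/25) = 8*(√641/5) = 8*√641/5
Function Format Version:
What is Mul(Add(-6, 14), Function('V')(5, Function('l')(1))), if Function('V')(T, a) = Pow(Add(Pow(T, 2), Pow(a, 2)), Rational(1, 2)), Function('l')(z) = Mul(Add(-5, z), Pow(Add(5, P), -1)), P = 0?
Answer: Mul(Rational(8, 5), Pow(641, Rational(1, 2))) ≈ 40.509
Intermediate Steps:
Function('l')(z) = Add(-1, Mul(Rational(1, 5), z)) (Function('l')(z) = Mul(Add(-5, z), Pow(Add(5, 0), -1)) = Mul(Add(-5, z), Pow(5, -1)) = Mul(Add(-5, z), Rational(1, 5)) = Add(-1, Mul(Rational(1, 5), z)))
Mul(Add(-6, 14), Function('V')(5, Function('l')(1))) = Mul(Add(-6, 14), Pow(Add(Pow(5, 2), Pow(Add(-1, Mul(Rational(1, 5), 1)), 2)), Rational(1, 2))) = Mul(8, Pow(Add(25, Pow(Add(-1, Rational(1, 5)), 2)), Rational(1, 2))) = Mul(8, Pow(Add(25, Pow(Rational(-4, 5), 2)), Rational(1, 2))) = Mul(8, Pow(Add(25, Rational(16, 25)), Rational(1, 2))) = Mul(8, Pow(Rational(641, 25), Rational(1, 2))) = Mul(8, Mul(Rational(1, 5), Pow(641, Rational(1, 2)))) = Mul(Rational(8, 5), Pow(641, Rational(1, 2)))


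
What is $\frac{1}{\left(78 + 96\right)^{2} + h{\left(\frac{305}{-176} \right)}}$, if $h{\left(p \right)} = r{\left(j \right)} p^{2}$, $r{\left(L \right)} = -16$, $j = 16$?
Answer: $\frac{1936}{58521311} \approx 3.3082 \cdot 10^{-5}$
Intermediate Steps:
$h{\left(p \right)} = - 16 p^{2}$
$\frac{1}{\left(78 + 96\right)^{2} + h{\left(\frac{305}{-176} \right)}} = \frac{1}{\left(78 + 96\right)^{2} - 16 \left(\frac{305}{-176}\right)^{2}} = \frac{1}{174^{2} - 16 \left(305 \left(- \frac{1}{176}\right)\right)^{2}} = \frac{1}{30276 - 16 \left(- \frac{305}{176}\right)^{2}} = \frac{1}{30276 - \frac{93025}{1936}} = \frac{1}{\frac{58521311}{1936}} = \frac{1936}{58521311}$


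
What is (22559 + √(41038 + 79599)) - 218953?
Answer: -196394 + 11*√997 ≈ -1.9605e+5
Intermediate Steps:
(22559 + √(41038 + 79599)) - 218953 = (22559 + √120637) - 218953 = (22559 + 11*√997) - 218953 = -196394 + 11*√997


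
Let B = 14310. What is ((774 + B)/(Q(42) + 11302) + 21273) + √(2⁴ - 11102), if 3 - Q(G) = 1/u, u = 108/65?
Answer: 25973302947/1220875 + I*√11086 ≈ 21274.0 + 105.29*I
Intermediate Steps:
u = 108/65 (u = 108*(1/65) = 108/65 ≈ 1.6615)
Q(G) = 259/108 (Q(G) = 3 - 1/108/65 = 3 - 1*65/108 = 3 - 65/108 = 259/108)
((774 + B)/(Q(42) + 11302) + 21273) + √(2⁴ - 11102) = ((774 + 14310)/(259/108 + 11302) + 21273) + √(2⁴ - 11102) = (15084/(1220875/108) + 21273) + √(16 - 11102) = (15084*(108/1220875) + 21273) + √(-11086) = (1629072/1220875 + 21273) + I*√11086 = 25973302947/1220875 + I*√11086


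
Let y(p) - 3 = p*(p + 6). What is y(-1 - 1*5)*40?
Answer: 120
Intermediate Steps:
y(p) = 3 + p*(6 + p) (y(p) = 3 + p*(p + 6) = 3 + p*(6 + p))
y(-1 - 1*5)*40 = (3 + (-1 - 1*5)**2 + 6*(-1 - 1*5))*40 = (3 + (-1 - 5)**2 + 6*(-1 - 5))*40 = (3 + (-6)**2 + 6*(-6))*40 = (3 + 36 - 36)*40 = 3*40 = 120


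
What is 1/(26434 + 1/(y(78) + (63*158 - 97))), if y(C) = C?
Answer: 9935/262621791 ≈ 3.7830e-5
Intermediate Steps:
1/(26434 + 1/(y(78) + (63*158 - 97))) = 1/(26434 + 1/(78 + (63*158 - 97))) = 1/(26434 + 1/(78 + (9954 - 97))) = 1/(26434 + 1/(78 + 9857)) = 1/(26434 + 1/9935) = 1/(262621791/9935) = 9935/262621791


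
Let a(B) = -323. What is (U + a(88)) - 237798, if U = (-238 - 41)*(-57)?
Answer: -222218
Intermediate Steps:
U = 15903 (U = -279*(-57) = 15903)
(U + a(88)) - 237798 = (15903 - 323) - 237798 = 15580 - 237798 = -222218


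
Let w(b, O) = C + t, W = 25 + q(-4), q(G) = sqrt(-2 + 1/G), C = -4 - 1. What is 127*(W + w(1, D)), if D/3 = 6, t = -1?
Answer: 2413 + 381*I/2 ≈ 2413.0 + 190.5*I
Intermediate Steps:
D = 18 (D = 3*6 = 18)
C = -5
W = 25 + 3*I/2 (W = 25 + sqrt(-2 + 1/(-4)) = 25 + sqrt(-2 - 1/4) = 25 + sqrt(-9/4) = 25 + 3*I/2 ≈ 25.0 + 1.5*I)
w(b, O) = -6 (w(b, O) = -5 - 1 = -6)
127*(W + w(1, D)) = 127*((25 + 3*I/2) - 6) = 127*(19 + 3*I/2) = 2413 + 381*I/2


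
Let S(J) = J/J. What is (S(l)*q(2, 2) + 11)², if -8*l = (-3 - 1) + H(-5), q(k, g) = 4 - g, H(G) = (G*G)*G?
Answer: 169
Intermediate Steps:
H(G) = G³ (H(G) = G²*G = G³)
l = 129/8 (l = -((-3 - 1) + (-5)³)/8 = -(-4 - 125)/8 = -⅛*(-129) = 129/8 ≈ 16.125)
S(J) = 1
(S(l)*q(2, 2) + 11)² = (1*(4 - 1*2) + 11)² = (1*(4 - 2) + 11)² = (1*2 + 11)² = (2 + 11)² = 13² = 169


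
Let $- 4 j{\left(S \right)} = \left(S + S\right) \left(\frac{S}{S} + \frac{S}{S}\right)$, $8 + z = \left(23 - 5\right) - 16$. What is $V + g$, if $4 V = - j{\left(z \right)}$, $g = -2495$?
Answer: $- \frac{4993}{2} \approx -2496.5$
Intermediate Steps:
$z = -6$ ($z = -8 + \left(\left(23 - 5\right) - 16\right) = -8 + \left(18 - 16\right) = -8 + 2 = -6$)
$j{\left(S \right)} = - S$ ($j{\left(S \right)} = - \frac{\left(S + S\right) \left(\frac{S}{S} + \frac{S}{S}\right)}{4} = - \frac{2 S \left(1 + 1\right)}{4} = - \frac{2 S 2}{4} = - \frac{4 S}{4} = - S$)
$V = - \frac{3}{2}$ ($V = \frac{\left(-1\right) \left(\left(-1\right) \left(-6\right)\right)}{4} = \frac{\left(-1\right) 6}{4} = \frac{1}{4} \left(-6\right) = - \frac{3}{2} \approx -1.5$)
$V + g = - \frac{3}{2} - 2495 = - \frac{4993}{2}$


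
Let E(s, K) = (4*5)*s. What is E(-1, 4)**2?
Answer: 400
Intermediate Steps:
E(s, K) = 20*s
E(-1, 4)**2 = (20*(-1))**2 = (-20)**2 = 400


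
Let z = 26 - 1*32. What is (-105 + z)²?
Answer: 12321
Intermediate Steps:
z = -6 (z = 26 - 32 = -6)
(-105 + z)² = (-105 - 6)² = (-111)² = 12321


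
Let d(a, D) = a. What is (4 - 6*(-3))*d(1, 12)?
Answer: 22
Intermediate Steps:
(4 - 6*(-3))*d(1, 12) = (4 - 6*(-3))*1 = (4 + 18)*1 = 22*1 = 22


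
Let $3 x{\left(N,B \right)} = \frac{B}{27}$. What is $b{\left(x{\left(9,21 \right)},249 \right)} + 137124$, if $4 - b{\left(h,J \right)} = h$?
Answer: $\frac{3702449}{27} \approx 1.3713 \cdot 10^{5}$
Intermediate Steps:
$x{\left(N,B \right)} = \frac{B}{81}$ ($x{\left(N,B \right)} = \frac{B \frac{1}{27}}{3} = \frac{\frac{1}{27} B}{3} = \frac{B}{81}$)
$b{\left(h,J \right)} = 4 - h$
$b{\left(x{\left(9,21 \right)},249 \right)} + 137124 = \left(4 - \frac{1}{81} \cdot 21\right) + 137124 = \left(4 - \frac{7}{27}\right) + 137124 = \frac{101}{27} + 137124 = \frac{3702449}{27}$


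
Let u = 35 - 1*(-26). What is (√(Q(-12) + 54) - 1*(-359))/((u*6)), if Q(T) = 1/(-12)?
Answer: 359/366 + √1941/2196 ≈ 1.0009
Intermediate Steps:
Q(T) = -1/12
u = 61 (u = 35 + 26 = 61)
(√(Q(-12) + 54) - 1*(-359))/((u*6)) = (√(-1/12 + 54) - 1*(-359))/((61*6)) = (√(647/12) + 359)/366 = (√1941/6 + 359)*(1/366) = (359 + √1941/6)*(1/366) = 359/366 + √1941/2196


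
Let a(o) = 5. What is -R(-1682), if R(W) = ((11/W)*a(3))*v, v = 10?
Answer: 275/841 ≈ 0.32699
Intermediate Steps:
R(W) = 550/W (R(W) = ((11/W)*5)*10 = (55/W)*10 = 550/W)
-R(-1682) = -550/(-1682) = -550*(-1)/1682 = -1*(-275/841) = 275/841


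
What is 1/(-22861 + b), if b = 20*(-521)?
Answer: -1/33281 ≈ -3.0047e-5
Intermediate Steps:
b = -10420
1/(-22861 + b) = 1/(-22861 - 10420) = 1/(-33281) = -1/33281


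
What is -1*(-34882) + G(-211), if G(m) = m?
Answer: 34671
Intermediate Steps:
-1*(-34882) + G(-211) = -1*(-34882) - 211 = 34882 - 211 = 34671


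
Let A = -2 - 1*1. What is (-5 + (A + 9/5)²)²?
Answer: 7921/625 ≈ 12.674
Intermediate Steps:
A = -3 (A = -2 - 1 = -3)
(-5 + (A + 9/5)²)² = (-5 + (-3 + 9/5)²)² = (-5 + (-6/5)²)² = (-5 + 36/25)² = (-89/25)² = 7921/625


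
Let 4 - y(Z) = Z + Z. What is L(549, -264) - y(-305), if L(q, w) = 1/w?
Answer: -162097/264 ≈ -614.00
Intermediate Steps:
y(Z) = 4 - 2*Z (y(Z) = 4 - (Z + Z) = 4 - 2*Z)
L(549, -264) - y(-305) = 1/(-264) - (4 - 2*(-305)) = -1/264 - (4 + 610) = -1/264 - 1*614 = -1/264 - 614 = -162097/264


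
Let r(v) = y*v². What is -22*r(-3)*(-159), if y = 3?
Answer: 94446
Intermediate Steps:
r(v) = 3*v²
-22*r(-3)*(-159) = -66*(-3)²*(-159) = -66*9*(-159) = -22*27*(-159) = -594*(-159) = 94446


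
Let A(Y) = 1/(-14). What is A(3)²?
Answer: 1/196 ≈ 0.0051020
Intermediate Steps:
A(Y) = -1/14
A(3)² = (-1/14)² = 1/196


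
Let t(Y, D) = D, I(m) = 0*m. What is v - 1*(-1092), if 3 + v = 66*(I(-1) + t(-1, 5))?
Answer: 1419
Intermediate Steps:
I(m) = 0
v = 327 (v = -3 + 66*(0 + 5) = -3 + 66*5 = -3 + 330 = 327)
v - 1*(-1092) = 327 - 1*(-1092) = 327 + 1092 = 1419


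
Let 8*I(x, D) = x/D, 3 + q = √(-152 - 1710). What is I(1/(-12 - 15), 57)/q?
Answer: 1/7678584 + 7*I*√38/23035752 ≈ 1.3023e-7 + 1.8732e-6*I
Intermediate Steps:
q = -3 + 7*I*√38 (q = -3 + √(-152 - 1710) = -3 + √(-1862) = -3 + 7*I*√38 ≈ -3.0 + 43.151*I)
I(x, D) = x/(8*D) (I(x, D) = (x/D)/8 = x/(8*D))
I(1/(-12 - 15), 57)/q = ((⅛)/(-12 - 15*57))/(-3 + 7*I*√38) = ((⅛)*(1/57)/(-27))/(-3 + 7*I*√38) = ((⅛)*(-1/27)*(1/57))/(-3 + 7*I*√38) = -1/(12312*(-3 + 7*I*√38))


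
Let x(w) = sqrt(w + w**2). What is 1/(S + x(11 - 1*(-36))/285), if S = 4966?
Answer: 67227225/333850398974 - 95*sqrt(141)/166925199487 ≈ 0.00020136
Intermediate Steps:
1/(S + x(11 - 1*(-36))/285) = 1/(4966 + sqrt((11 - 1*(-36))*(1 + (11 - 1*(-36))))/285) = 1/(4966 + sqrt((11 + 36)*(1 + (11 + 36)))*(1/285)) = 1/(4966 + sqrt(47*(1 + 47))*(1/285)) = 1/(4966 + sqrt(47*48)*(1/285)) = 1/(4966 + sqrt(2256)*(1/285)) = 1/(4966 + (4*sqrt(141))*(1/285)) = 1/(4966 + 4*sqrt(141)/285)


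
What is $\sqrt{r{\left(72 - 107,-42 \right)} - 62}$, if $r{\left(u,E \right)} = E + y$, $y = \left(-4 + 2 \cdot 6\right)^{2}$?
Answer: $2 i \sqrt{10} \approx 6.3246 i$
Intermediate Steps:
$y = 64$ ($y = \left(-4 + 12\right)^{2} = 8^{2} = 64$)
$r{\left(u,E \right)} = 64 + E$ ($r{\left(u,E \right)} = E + 64 = 64 + E$)
$\sqrt{r{\left(72 - 107,-42 \right)} - 62} = \sqrt{\left(64 - 42\right) - 62} = \sqrt{22 - 62} = \sqrt{-40} = 2 i \sqrt{10}$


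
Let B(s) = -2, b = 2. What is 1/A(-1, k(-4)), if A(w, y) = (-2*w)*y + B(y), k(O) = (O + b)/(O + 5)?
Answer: -1/6 ≈ -0.16667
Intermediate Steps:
k(O) = (2 + O)/(5 + O) (k(O) = (O + 2)/(O + 5) = (2 + O)/(5 + O))
A(w, y) = -2 - 2*w*y (A(w, y) = (-2*w)*y - 2 = -2*w*y - 2 = -2 - 2*w*y)
1/A(-1, k(-4)) = 1/(-2 - 2*(-1)*(2 - 4)/(5 - 4)) = 1/(-2 - 2*(-1)*-2/1) = 1/(-2 - 2*(-1)*1*(-2)) = 1/(-2 - 2*(-1)*(-2)) = 1/(-2 - 4) = 1/(-6) = -1/6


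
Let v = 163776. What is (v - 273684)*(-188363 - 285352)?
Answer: 52065068220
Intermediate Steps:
(v - 273684)*(-188363 - 285352) = (163776 - 273684)*(-188363 - 285352) = -109908*(-473715) = 52065068220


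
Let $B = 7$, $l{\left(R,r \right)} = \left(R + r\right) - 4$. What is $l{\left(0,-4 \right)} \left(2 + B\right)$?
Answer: $-72$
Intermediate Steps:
$l{\left(R,r \right)} = -4 + R + r$
$l{\left(0,-4 \right)} \left(2 + B\right) = \left(-4 + 0 - 4\right) \left(2 + 7\right) = \left(-8\right) 9 = -72$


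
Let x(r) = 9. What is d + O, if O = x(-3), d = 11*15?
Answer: 174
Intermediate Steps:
d = 165
O = 9
d + O = 165 + 9 = 174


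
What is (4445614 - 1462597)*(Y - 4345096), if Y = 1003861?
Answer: -9966960805995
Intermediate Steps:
(4445614 - 1462597)*(Y - 4345096) = (4445614 - 1462597)*(1003861 - 4345096) = 2983017*(-3341235) = -9966960805995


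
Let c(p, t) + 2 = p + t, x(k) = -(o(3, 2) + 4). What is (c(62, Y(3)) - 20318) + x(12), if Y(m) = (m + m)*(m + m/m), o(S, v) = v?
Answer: -20240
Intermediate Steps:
Y(m) = 2*m*(1 + m) (Y(m) = (2*m)*(m + 1) = (2*m)*(1 + m) = 2*m*(1 + m))
x(k) = -6 (x(k) = -(2 + 4) = -1*6 = -6)
c(p, t) = -2 + p + t (c(p, t) = -2 + (p + t) = -2 + p + t)
(c(62, Y(3)) - 20318) + x(12) = ((-2 + 62 + 2*3*(1 + 3)) - 20318) - 6 = ((-2 + 62 + 2*3*4) - 20318) - 6 = ((-2 + 62 + 24) - 20318) - 6 = (84 - 20318) - 6 = -20234 - 6 = -20240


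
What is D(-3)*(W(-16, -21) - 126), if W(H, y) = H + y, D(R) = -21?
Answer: 3423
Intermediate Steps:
D(-3)*(W(-16, -21) - 126) = -21*((-16 - 21) - 126) = -21*(-37 - 126) = -21*(-163) = 3423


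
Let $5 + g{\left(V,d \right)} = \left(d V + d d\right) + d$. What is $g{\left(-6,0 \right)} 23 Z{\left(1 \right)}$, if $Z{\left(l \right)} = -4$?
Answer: $460$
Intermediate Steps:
$g{\left(V,d \right)} = -5 + d + d^{2} + V d$ ($g{\left(V,d \right)} = -5 + \left(\left(d V + d d\right) + d\right) = -5 + \left(\left(V d + d^{2}\right) + d\right) = -5 + \left(\left(d^{2} + V d\right) + d\right) = -5 + \left(d + d^{2} + V d\right) = -5 + d + d^{2} + V d$)
$g{\left(-6,0 \right)} 23 Z{\left(1 \right)} = \left(-5 + 0 + 0^{2} - 0\right) 23 \left(-4\right) = \left(-5 + 0 + 0 + 0\right) 23 \left(-4\right) = \left(-5\right) 23 \left(-4\right) = \left(-115\right) \left(-4\right) = 460$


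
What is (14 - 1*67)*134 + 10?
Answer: -7092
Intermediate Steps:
(14 - 1*67)*134 + 10 = (14 - 67)*134 + 10 = -53*134 + 10 = -7102 + 10 = -7092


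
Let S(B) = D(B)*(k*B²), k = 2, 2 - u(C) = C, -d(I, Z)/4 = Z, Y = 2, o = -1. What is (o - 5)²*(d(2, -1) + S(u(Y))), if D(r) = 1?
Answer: 144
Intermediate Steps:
d(I, Z) = -4*Z
u(C) = 2 - C
S(B) = 2*B² (S(B) = 1*(2*B²) = 2*B²)
(o - 5)²*(d(2, -1) + S(u(Y))) = (-1 - 5)²*(-4*(-1) + 2*(2 - 1*2)²) = (-6)²*(4 + 2*(2 - 2)²) = 36*(4 + 2*0²) = 36*(4 + 2*0) = 36*(4 + 0) = 36*4 = 144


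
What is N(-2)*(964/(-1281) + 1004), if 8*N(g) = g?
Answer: -321290/1281 ≈ -250.81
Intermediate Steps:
N(g) = g/8
N(-2)*(964/(-1281) + 1004) = ((1/8)*(-2))*(964/(-1281) + 1004) = -(964*(-1/1281) + 1004)/4 = -(-964/1281 + 1004)/4 = -1/4*1285160/1281 = -321290/1281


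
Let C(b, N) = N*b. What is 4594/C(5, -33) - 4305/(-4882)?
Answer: -21717583/805530 ≈ -26.961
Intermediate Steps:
4594/C(5, -33) - 4305/(-4882) = 4594/((-33*5)) - 4305/(-4882) = 4594/(-165) - 4305*(-1/4882) = 4594*(-1/165) + 4305/4882 = -4594/165 + 4305/4882 = -21717583/805530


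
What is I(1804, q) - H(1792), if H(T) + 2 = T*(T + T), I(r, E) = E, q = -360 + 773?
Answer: -6422113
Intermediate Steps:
q = 413
H(T) = -2 + 2*T² (H(T) = -2 + T*(T + T) = -2 + T*(2*T) = -2 + 2*T²)
I(1804, q) - H(1792) = 413 - (-2 + 2*1792²) = 413 - (-2 + 2*3211264) = 413 - (-2 + 6422528) = 413 - 1*6422526 = 413 - 6422526 = -6422113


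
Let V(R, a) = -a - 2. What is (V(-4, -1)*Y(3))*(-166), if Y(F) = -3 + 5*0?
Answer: -498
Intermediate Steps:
Y(F) = -3 (Y(F) = -3 + 0 = -3)
V(R, a) = -2 - a
(V(-4, -1)*Y(3))*(-166) = ((-2 - 1*(-1))*(-3))*(-166) = ((-2 + 1)*(-3))*(-166) = -1*(-3)*(-166) = 3*(-166) = -498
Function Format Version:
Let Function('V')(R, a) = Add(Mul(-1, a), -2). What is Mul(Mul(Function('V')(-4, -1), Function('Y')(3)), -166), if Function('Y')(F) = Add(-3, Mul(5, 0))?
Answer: -498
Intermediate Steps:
Function('Y')(F) = -3 (Function('Y')(F) = Add(-3, 0) = -3)
Function('V')(R, a) = Add(-2, Mul(-1, a))
Mul(Mul(Function('V')(-4, -1), Function('Y')(3)), -166) = Mul(Mul(Add(-2, Mul(-1, -1)), -3), -166) = Mul(Mul(Add(-2, 1), -3), -166) = Mul(Mul(-1, -3), -166) = Mul(3, -166) = -498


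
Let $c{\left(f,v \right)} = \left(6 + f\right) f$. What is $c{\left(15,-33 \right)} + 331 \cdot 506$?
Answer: $167801$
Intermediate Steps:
$c{\left(f,v \right)} = f \left(6 + f\right)$
$c{\left(15,-33 \right)} + 331 \cdot 506 = 15 \left(6 + 15\right) + 331 \cdot 506 = 15 \cdot 21 + 167486 = 315 + 167486 = 167801$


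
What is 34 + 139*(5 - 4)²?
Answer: 173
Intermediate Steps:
34 + 139*(5 - 4)² = 34 + 139*1² = 34 + 139*1 = 34 + 139 = 173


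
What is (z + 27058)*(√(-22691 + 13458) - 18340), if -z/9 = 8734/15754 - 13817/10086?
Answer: -160308856225210/322957 + 17481881813*I*√9233/645914 ≈ -4.9638e+8 + 2.6007e+6*I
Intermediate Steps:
z = 4740801/645914 (z = -9*(8734/15754 - 13817/10086) = -9*(8734*(1/15754) - 13817*1/10086) = -9*(4367/7877 - 337/246) = -9*(-1580267/1937742) = 4740801/645914 ≈ 7.3397)
(z + 27058)*(√(-22691 + 13458) - 18340) = (4740801/645914 + 27058)*(√(-22691 + 13458) - 18340) = 17481881813*(√(-9233) - 18340)/645914 = 17481881813*(I*√9233 - 18340)/645914 = 17481881813*(-18340 + I*√9233)/645914 = -160308856225210/322957 + 17481881813*I*√9233/645914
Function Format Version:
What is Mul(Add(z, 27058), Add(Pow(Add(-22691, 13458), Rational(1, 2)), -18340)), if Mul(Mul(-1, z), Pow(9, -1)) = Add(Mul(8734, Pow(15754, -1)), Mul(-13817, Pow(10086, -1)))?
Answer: Add(Rational(-160308856225210, 322957), Mul(Rational(17481881813, 645914), I, Pow(9233, Rational(1, 2)))) ≈ Add(-4.9638e+8, Mul(2.6007e+6, I))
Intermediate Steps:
z = Rational(4740801, 645914) (z = Mul(-9, Add(Mul(8734, Pow(15754, -1)), Mul(-13817, Pow(10086, -1)))) = Mul(-9, Add(Mul(8734, Rational(1, 15754)), Mul(-13817, Rational(1, 10086)))) = Mul(-9, Add(Rational(4367, 7877), Rational(-337, 246))) = Mul(-9, Rational(-1580267, 1937742)) = Rational(4740801, 645914) ≈ 7.3397)
Mul(Add(z, 27058), Add(Pow(Add(-22691, 13458), Rational(1, 2)), -18340)) = Mul(Add(Rational(4740801, 645914), 27058), Add(Pow(Add(-22691, 13458), Rational(1, 2)), -18340)) = Mul(Rational(17481881813, 645914), Add(Pow(-9233, Rational(1, 2)), -18340)) = Mul(Rational(17481881813, 645914), Add(Mul(I, Pow(9233, Rational(1, 2))), -18340)) = Mul(Rational(17481881813, 645914), Add(-18340, Mul(I, Pow(9233, Rational(1, 2))))) = Add(Rational(-160308856225210, 322957), Mul(Rational(17481881813, 645914), I, Pow(9233, Rational(1, 2))))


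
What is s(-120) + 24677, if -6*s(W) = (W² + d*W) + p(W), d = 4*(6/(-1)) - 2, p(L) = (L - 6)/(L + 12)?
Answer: 783245/36 ≈ 21757.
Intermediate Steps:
p(L) = (-6 + L)/(12 + L)
d = -26 (d = 4*(6*(-1)) - 2 = 4*(-6) - 2 = -24 - 2 = -26)
s(W) = -W²/6 + 13*W/3 - (-6 + W)/(6*(12 + W)) (s(W) = -((W² - 26*W) + (-6 + W)/(12 + W))/6 = -(W² - 26*W + (-6 + W)/(12 + W))/6 = -W²/6 + 13*W/3 - (-6 + W)/(6*(12 + W)))
s(-120) + 24677 = (6 - 1*(-120) - 120*(12 - 120)*(26 - 1*(-120)))/(6*(12 - 120)) + 24677 = (⅙)*(6 + 120 - 120*(-108)*(26 + 120))/(-108) + 24677 = (⅙)*(-1/108)*(6 + 120 - 120*(-108)*146) + 24677 = (⅙)*(-1/108)*(6 + 120 + 1892160) + 24677 = (⅙)*(-1/108)*1892286 + 24677 = -105127/36 + 24677 = 783245/36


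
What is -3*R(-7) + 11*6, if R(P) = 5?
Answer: 51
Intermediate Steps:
-3*R(-7) + 11*6 = -3*5 + 11*6 = -15 + 66 = 51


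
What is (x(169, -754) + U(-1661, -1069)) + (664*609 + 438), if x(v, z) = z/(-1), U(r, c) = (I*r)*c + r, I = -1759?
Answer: -3122892324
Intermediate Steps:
U(r, c) = r - 1759*c*r (U(r, c) = (-1759*r)*c + r = -1759*c*r + r = r - 1759*c*r)
x(v, z) = -z (x(v, z) = z*(-1) = -z)
(x(169, -754) + U(-1661, -1069)) + (664*609 + 438) = (-1*(-754) - 1661*(1 - 1759*(-1069))) + (664*609 + 438) = (754 - 1661*(1 + 1880371)) + (404376 + 438) = (754 - 1661*1880372) + 404814 = (754 - 3123297892) + 404814 = -3123297138 + 404814 = -3122892324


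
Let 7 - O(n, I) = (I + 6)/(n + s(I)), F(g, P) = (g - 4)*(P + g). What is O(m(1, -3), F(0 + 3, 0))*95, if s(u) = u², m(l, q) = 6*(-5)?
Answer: 4750/7 ≈ 678.57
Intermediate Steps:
m(l, q) = -30
F(g, P) = (-4 + g)*(P + g)
O(n, I) = 7 - (6 + I)/(n + I²) (O(n, I) = 7 - (I + 6)/(n + I²) = 7 - (6 + I)/(n + I²))
O(m(1, -3), F(0 + 3, 0))*95 = ((-6 - ((0 + 3)² - 4*0 - 4*(0 + 3) + 0*(0 + 3)) + 7*(-30) + 7*((0 + 3)² - 4*0 - 4*(0 + 3) + 0*(0 + 3))²)/(-30 + ((0 + 3)² - 4*0 - 4*(0 + 3) + 0*(0 + 3))²))*95 = ((-6 - (3² + 0 - 4*3 + 0*3) - 210 + 7*(3² + 0 - 4*3 + 0*3)²)/(-30 + (3² + 0 - 4*3 + 0*3)²))*95 = ((-6 - (9 + 0 - 12 + 0) - 210 + 7*(9 + 0 - 12 + 0)²)/(-30 + (9 + 0 - 12 + 0)²))*95 = ((-6 - 1*(-3) - 210 + 7*(-3)²)/(-30 + (-3)²))*95 = ((-6 + 3 - 210 + 7*9)/(-30 + 9))*95 = ((-6 + 3 - 210 + 63)/(-21))*95 = -1/21*(-150)*95 = (50/7)*95 = 4750/7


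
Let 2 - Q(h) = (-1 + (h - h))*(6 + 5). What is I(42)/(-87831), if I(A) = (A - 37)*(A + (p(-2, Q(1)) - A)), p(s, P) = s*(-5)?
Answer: -50/87831 ≈ -0.00056927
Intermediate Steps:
Q(h) = 13 (Q(h) = 2 - (-1 + (h - h))*(6 + 5) = 2 - (-1 + 0)*11 = 2 - (-1)*11 = 2 - 1*(-11) = 2 + 11 = 13)
p(s, P) = -5*s
I(A) = -370 + 10*A (I(A) = (A - 37)*(A + (-5*(-2) - A)) = (-37 + A)*(A + (10 - A)) = (-37 + A)*10 = -370 + 10*A)
I(42)/(-87831) = (-370 + 10*42)/(-87831) = (-370 + 420)*(-1/87831) = 50*(-1/87831) = -50/87831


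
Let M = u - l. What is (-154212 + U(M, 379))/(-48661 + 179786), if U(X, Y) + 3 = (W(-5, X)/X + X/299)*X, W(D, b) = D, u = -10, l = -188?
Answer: -46080096/39206375 ≈ -1.1753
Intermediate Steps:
M = 178 (M = -10 - 1*(-188) = -10 + 188 = 178)
U(X, Y) = -3 + X*(-5/X + X/299) (U(X, Y) = -3 + (-5/X + X/299)*X = -3 + X*(-5/X + X/299))
(-154212 + U(M, 379))/(-48661 + 179786) = (-154212 + (-8 + (1/299)*178**2))/(-48661 + 179786) = (-154212 + (-8 + (1/299)*31684))/131125 = (-154212 + (-8 + 31684/299))*(1/131125) = (-154212 + 29292/299)*(1/131125) = -46080096/299*1/131125 = -46080096/39206375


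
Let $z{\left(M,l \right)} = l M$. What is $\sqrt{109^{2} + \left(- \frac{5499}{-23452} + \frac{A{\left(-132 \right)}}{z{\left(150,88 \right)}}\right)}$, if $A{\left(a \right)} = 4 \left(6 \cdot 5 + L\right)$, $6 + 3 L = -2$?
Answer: $\frac{\sqrt{2174990993087}}{13530} \approx 109.0$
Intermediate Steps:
$L = - \frac{8}{3}$ ($L = -2 + \frac{1}{3} \left(-2\right) = -2 - \frac{2}{3} = - \frac{8}{3} \approx -2.6667$)
$z{\left(M,l \right)} = M l$
$A{\left(a \right)} = \frac{328}{3}$ ($A{\left(a \right)} = 4 \left(6 \cdot 5 - \frac{8}{3}\right) = 4 \left(30 - \frac{8}{3}\right) = 4 \cdot \frac{82}{3} = \frac{328}{3}$)
$\sqrt{109^{2} + \left(- \frac{5499}{-23452} + \frac{A{\left(-132 \right)}}{z{\left(150,88 \right)}}\right)} = \sqrt{109^{2} + \left(- \frac{5499}{-23452} + \frac{328}{3 \cdot 150 \cdot 88}\right)} = \sqrt{11881 + \left(\left(-5499\right) \left(- \frac{1}{23452}\right) + \frac{328}{3 \cdot 13200}\right)} = \sqrt{11881 + \left(\frac{423}{1804} + \frac{328}{3} \cdot \frac{1}{13200}\right)} = \sqrt{11881 + \left(\frac{423}{1804} + \frac{41}{4950}\right)} = \sqrt{11881 + \frac{98537}{405900}} = \sqrt{\frac{4822596437}{405900}} = \frac{\sqrt{2174990993087}}{13530}$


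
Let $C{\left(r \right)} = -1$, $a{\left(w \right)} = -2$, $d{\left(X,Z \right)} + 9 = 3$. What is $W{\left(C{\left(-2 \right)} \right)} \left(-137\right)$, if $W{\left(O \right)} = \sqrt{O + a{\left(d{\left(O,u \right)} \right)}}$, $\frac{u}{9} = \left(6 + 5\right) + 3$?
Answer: $- 137 i \sqrt{3} \approx - 237.29 i$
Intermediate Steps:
$u = 126$ ($u = 9 \left(\left(6 + 5\right) + 3\right) = 9 \left(11 + 3\right) = 9 \cdot 14 = 126$)
$d{\left(X,Z \right)} = -6$ ($d{\left(X,Z \right)} = -9 + 3 = -6$)
$W{\left(O \right)} = \sqrt{-2 + O}$ ($W{\left(O \right)} = \sqrt{O - 2} = \sqrt{-2 + O}$)
$W{\left(C{\left(-2 \right)} \right)} \left(-137\right) = \sqrt{-2 - 1} \left(-137\right) = \sqrt{-3} \left(-137\right) = i \sqrt{3} \left(-137\right) = - 137 i \sqrt{3}$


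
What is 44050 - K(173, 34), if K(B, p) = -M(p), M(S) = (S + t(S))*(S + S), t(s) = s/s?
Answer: 46430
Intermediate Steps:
t(s) = 1
M(S) = 2*S*(1 + S) (M(S) = (S + 1)*(S + S) = (1 + S)*(2*S) = 2*S*(1 + S))
K(B, p) = -2*p*(1 + p)
44050 - K(173, 34) = 44050 - (-2)*34*(1 + 34) = 44050 - (-2)*34*35 = 44050 - 1*(-2380) = 44050 + 2380 = 46430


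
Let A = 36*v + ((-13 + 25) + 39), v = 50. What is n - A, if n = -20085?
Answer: -21936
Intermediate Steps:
A = 1851 (A = 36*50 + ((-13 + 25) + 39) = 1800 + (12 + 39) = 1800 + 51 = 1851)
n - A = -20085 - 1*1851 = -20085 - 1851 = -21936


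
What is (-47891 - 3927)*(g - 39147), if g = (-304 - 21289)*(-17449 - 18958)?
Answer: -40733984916872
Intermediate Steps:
g = 786136351 (g = -21593*(-36407) = 786136351)
(-47891 - 3927)*(g - 39147) = (-47891 - 3927)*(786136351 - 39147) = -51818*786097204 = -40733984916872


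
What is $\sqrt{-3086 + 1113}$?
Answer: $i \sqrt{1973} \approx 44.418 i$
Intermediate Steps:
$\sqrt{-3086 + 1113} = \sqrt{-1973} = i \sqrt{1973}$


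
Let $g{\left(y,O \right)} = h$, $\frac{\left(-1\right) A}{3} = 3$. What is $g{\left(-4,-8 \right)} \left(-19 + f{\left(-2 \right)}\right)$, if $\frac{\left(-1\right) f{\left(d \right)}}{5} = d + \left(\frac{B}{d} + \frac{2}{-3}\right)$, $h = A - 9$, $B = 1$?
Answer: $57$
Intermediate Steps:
$A = -9$ ($A = \left(-3\right) 3 = -9$)
$h = -18$ ($h = -9 - 9 = -18$)
$g{\left(y,O \right)} = -18$
$f{\left(d \right)} = \frac{10}{3} - 5 d - \frac{5}{d}$ ($f{\left(d \right)} = - 5 \left(d + \left(1 \frac{1}{d} + \frac{2}{-3}\right)\right) = - 5 \left(d + \left(\frac{1}{d} + 2 \left(- \frac{1}{3}\right)\right)\right) = - 5 \left(d - \left(\frac{2}{3} - \frac{1}{d}\right)\right) = - 5 \left(- \frac{2}{3} + d + \frac{1}{d}\right) = \frac{10}{3} - 5 d - \frac{5}{d}$)
$g{\left(-4,-8 \right)} \left(-19 + f{\left(-2 \right)}\right) = - 18 \left(-19 - \left(- \frac{40}{3} - \frac{5}{2}\right)\right) = - 18 \left(-19 + \left(\frac{10}{3} + 10 - - \frac{5}{2}\right)\right) = - 18 \left(-19 + \left(\frac{10}{3} + 10 + \frac{5}{2}\right)\right) = - 18 \left(-19 + \frac{95}{6}\right) = \left(-18\right) \left(- \frac{19}{6}\right) = 57$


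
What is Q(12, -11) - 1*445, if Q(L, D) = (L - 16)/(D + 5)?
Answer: -1333/3 ≈ -444.33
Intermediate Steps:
Q(L, D) = (-16 + L)/(5 + D)
Q(12, -11) - 1*445 = (-16 + 12)/(5 - 11) - 1*445 = -4/(-6) - 445 = -1/6*(-4) - 445 = 2/3 - 445 = -1333/3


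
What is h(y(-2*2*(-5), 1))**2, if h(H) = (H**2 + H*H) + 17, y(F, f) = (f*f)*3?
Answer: 1225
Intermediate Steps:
y(F, f) = 3*f**2 (y(F, f) = f**2*3 = 3*f**2)
h(H) = 17 + 2*H**2 (h(H) = (H**2 + H**2) + 17 = 2*H**2 + 17 = 17 + 2*H**2)
h(y(-2*2*(-5), 1))**2 = (17 + 2*(3*1**2)**2)**2 = (17 + 2*(3*1)**2)**2 = (17 + 2*3**2)**2 = (17 + 2*9)**2 = (17 + 18)**2 = 35**2 = 1225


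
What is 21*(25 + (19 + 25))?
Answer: 1449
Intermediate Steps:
21*(25 + (19 + 25)) = 21*(25 + 44) = 21*69 = 1449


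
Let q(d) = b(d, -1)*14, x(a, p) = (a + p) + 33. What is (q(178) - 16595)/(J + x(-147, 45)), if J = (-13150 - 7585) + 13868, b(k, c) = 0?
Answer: 16595/6936 ≈ 2.3926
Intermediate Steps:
x(a, p) = 33 + a + p
q(d) = 0 (q(d) = 0*14 = 0)
J = -6867 (J = -20735 + 13868 = -6867)
(q(178) - 16595)/(J + x(-147, 45)) = (0 - 16595)/(-6867 + (33 - 147 + 45)) = -16595/(-6867 - 69) = -16595/(-6936) = -16595*(-1/6936) = 16595/6936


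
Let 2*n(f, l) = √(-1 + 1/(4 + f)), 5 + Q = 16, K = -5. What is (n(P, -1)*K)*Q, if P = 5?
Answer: -55*I*√2/3 ≈ -25.927*I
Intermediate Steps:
Q = 11 (Q = -5 + 16 = 11)
n(f, l) = √(-1 + 1/(4 + f))/2
(n(P, -1)*K)*Q = ((√((-3 - 1*5)/(4 + 5))/2)*(-5))*11 = ((√((-3 - 5)/9)/2)*(-5))*11 = ((√((⅑)*(-8))/2)*(-5))*11 = ((√(-8/9)/2)*(-5))*11 = (((2*I*√2/3)/2)*(-5))*11 = ((I*√2/3)*(-5))*11 = -5*I*√2/3*11 = -55*I*√2/3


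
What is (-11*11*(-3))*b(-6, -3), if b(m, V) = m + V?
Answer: -3267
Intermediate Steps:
b(m, V) = V + m
(-11*11*(-3))*b(-6, -3) = (-11*11*(-3))*(-3 - 6) = -121*(-3)*(-9) = 363*(-9) = -3267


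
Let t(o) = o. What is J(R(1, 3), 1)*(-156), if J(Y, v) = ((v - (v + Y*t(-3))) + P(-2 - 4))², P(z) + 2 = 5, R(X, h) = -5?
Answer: -22464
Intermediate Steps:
P(z) = 3 (P(z) = -2 + 5 = 3)
J(Y, v) = (3 + 3*Y)² (J(Y, v) = ((v - (v + Y*(-3))) + 3)² = ((v - (v - 3*Y)) + 3)² = ((v + (-v + 3*Y)) + 3)² = (3*Y + 3)² = (3 + 3*Y)²)
J(R(1, 3), 1)*(-156) = (9*(1 - 5)²)*(-156) = (9*(-4)²)*(-156) = (9*16)*(-156) = 144*(-156) = -22464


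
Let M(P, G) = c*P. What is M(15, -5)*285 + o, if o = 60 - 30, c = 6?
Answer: 25680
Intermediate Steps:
o = 30
M(P, G) = 6*P
M(15, -5)*285 + o = (6*15)*285 + 30 = 90*285 + 30 = 25650 + 30 = 25680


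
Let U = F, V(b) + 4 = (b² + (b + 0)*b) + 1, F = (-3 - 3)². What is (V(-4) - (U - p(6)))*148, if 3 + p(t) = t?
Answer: -592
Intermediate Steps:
p(t) = -3 + t
F = 36 (F = (-6)² = 36)
V(b) = -3 + 2*b² (V(b) = -4 + ((b² + (b + 0)*b) + 1) = -4 + ((b² + b*b) + 1) = -4 + ((b² + b²) + 1) = -4 + (2*b² + 1) = -4 + (1 + 2*b²) = -3 + 2*b²)
U = 36
(V(-4) - (U - p(6)))*148 = ((-3 + 2*(-4)²) - (36 - (-3 + 6)))*148 = ((-3 + 2*16) - (36 - 1*3))*148 = ((-3 + 32) - (36 - 3))*148 = (29 - 1*33)*148 = (29 - 33)*148 = -4*148 = -592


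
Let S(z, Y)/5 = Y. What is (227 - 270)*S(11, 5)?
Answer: -1075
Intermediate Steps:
S(z, Y) = 5*Y
(227 - 270)*S(11, 5) = (227 - 270)*(5*5) = -43*25 = -1075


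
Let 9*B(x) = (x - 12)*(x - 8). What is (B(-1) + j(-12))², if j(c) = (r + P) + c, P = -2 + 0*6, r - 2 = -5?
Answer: 16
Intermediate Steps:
r = -3 (r = 2 - 5 = -3)
P = -2 (P = -2 + 0 = -2)
j(c) = -5 + c (j(c) = (-3 - 2) + c = -5 + c)
B(x) = (-12 + x)*(-8 + x)/9 (B(x) = ((x - 12)*(x - 8))/9 = ((-12 + x)*(-8 + x))/9 = (-12 + x)*(-8 + x)/9)
(B(-1) + j(-12))² = ((32/3 - 20/9*(-1) + (⅑)*(-1)²) + (-5 - 12))² = ((32/3 + 20/9 + (⅑)*1) - 17)² = ((32/3 + 20/9 + ⅑) - 17)² = (13 - 17)² = (-4)² = 16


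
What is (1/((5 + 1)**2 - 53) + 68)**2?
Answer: 1334025/289 ≈ 4616.0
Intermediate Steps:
(1/((5 + 1)**2 - 53) + 68)**2 = (1/(6**2 - 53) + 68)**2 = (1/(36 - 53) + 68)**2 = (1/(-17) + 68)**2 = (-1/17 + 68)**2 = (1155/17)**2 = 1334025/289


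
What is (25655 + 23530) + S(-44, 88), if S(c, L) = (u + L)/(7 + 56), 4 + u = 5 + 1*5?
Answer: 3098749/63 ≈ 49187.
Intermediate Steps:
u = 6 (u = -4 + (5 + 1*5) = -4 + (5 + 5) = -4 + 10 = 6)
S(c, L) = 2/21 + L/63 (S(c, L) = (6 + L)/(7 + 56) = (6 + L)/63 = (6 + L)*(1/63) = 2/21 + L/63)
(25655 + 23530) + S(-44, 88) = (25655 + 23530) + (2/21 + (1/63)*88) = 49185 + (2/21 + 88/63) = 49185 + 94/63 = 3098749/63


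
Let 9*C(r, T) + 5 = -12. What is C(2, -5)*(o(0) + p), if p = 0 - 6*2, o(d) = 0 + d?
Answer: 68/3 ≈ 22.667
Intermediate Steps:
C(r, T) = -17/9 (C(r, T) = -5/9 + (⅑)*(-12) = -5/9 - 4/3 = -17/9)
o(d) = d
p = -12 (p = 0 - 12 = -12)
C(2, -5)*(o(0) + p) = -17*(0 - 12)/9 = -17/9*(-12) = 68/3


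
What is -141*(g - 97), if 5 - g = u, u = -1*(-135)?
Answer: 32007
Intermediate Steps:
u = 135
g = -130 (g = 5 - 1*135 = 5 - 135 = -130)
-141*(g - 97) = -141*(-130 - 97) = -141*(-227) = 32007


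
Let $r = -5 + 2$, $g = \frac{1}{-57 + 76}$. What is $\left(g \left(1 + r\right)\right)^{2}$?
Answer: $\frac{4}{361} \approx 0.01108$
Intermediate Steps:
$g = \frac{1}{19} \approx 0.052632$
$r = -3$
$\left(g \left(1 + r\right)\right)^{2} = \left(\frac{1 - 3}{19}\right)^{2} = \left(\frac{1}{19} \left(-2\right)\right)^{2} = \left(- \frac{2}{19}\right)^{2} = \frac{4}{361}$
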